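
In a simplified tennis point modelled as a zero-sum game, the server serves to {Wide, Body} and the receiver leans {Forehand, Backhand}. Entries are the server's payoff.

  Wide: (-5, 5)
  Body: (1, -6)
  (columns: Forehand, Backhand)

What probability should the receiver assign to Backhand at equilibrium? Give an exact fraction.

6/17

Row minima: Wide → -5, Body → -6; maximin = -5.
Column maxima: Forehand → 1, Backhand → 5; minimax = 1.
-5 ≠ 1, so there is no saddle point; optimal play is mixed.
Let the server play Wide with probability p. Expected payoff against Forehand: (-5)p + 1(1−p) = −6p + 1; against Backhand: 5p + (-6)(1−p) = 11p − 6.
Setting these equal: −6p + 1 = 11p − 6 ⇒ −17p = -7 ⇒ p = 7/17, and the value is (-6)·(7/17) + 1 = -25/17.
For the receiver: with q = P(Forehand), equating Wide's and Body's payoffs gives −10q + 5 = 7q − 6 ⇒ q = 11/17.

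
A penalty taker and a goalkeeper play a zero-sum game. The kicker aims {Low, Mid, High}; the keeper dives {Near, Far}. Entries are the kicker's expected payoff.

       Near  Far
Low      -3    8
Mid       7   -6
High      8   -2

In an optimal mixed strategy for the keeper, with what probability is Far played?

Row minima: Low → -3, Mid → -6, High → -2; maximin = -2.
Column maxima: Near → 8, Far → 8; minimax = 8.
-2 ≠ 8, so there is no saddle point; optimal play is mixed.
Mid is strictly dominated by High, so the kicker never plays it.
On the remaining 2×2 (Low, High vs Near, Far):
Let the kicker play Low with probability p. Expected payoff against Near: (-3)p + 8(1−p) = −11p + 8; against Far: 8p + (-2)(1−p) = 10p − 2.
Setting these equal: −11p + 8 = 10p − 2 ⇒ −21p = -10 ⇒ p = 10/21, and the value is (-11)·(10/21) + 8 = 58/21.
For the keeper: with q = P(Near), equating Low's and High's payoffs gives −11q + 8 = 10q − 2 ⇒ q = 10/21.

11/21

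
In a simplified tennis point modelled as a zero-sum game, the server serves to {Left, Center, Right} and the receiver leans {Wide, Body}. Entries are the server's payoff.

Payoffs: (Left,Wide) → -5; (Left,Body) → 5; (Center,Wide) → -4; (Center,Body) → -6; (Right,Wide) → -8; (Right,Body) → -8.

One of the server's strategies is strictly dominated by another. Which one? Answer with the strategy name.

Right

Left gives a strictly higher payoff than Right against every column: -5 > -8, 5 > -8.
So Right is strictly dominated and the server never plays it.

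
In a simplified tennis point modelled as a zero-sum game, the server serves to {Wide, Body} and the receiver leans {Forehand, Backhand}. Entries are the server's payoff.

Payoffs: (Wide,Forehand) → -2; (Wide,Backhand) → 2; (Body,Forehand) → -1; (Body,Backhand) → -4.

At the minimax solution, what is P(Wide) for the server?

Row minima: Wide → -2, Body → -4; maximin = -2.
Column maxima: Forehand → -1, Backhand → 2; minimax = -1.
-2 ≠ -1, so there is no saddle point; optimal play is mixed.
Let the server play Wide with probability p. Expected payoff against Forehand: (-2)p + (-1)(1−p) = −p − 1; against Backhand: 2p + (-4)(1−p) = 6p − 4.
Setting these equal: −p − 1 = 6p − 4 ⇒ −7p = -3 ⇒ p = 3/7, and the value is (-1)·(3/7) − 1 = -10/7.
For the receiver: with q = P(Forehand), equating Wide's and Body's payoffs gives −4q + 2 = 3q − 4 ⇒ q = 6/7.

3/7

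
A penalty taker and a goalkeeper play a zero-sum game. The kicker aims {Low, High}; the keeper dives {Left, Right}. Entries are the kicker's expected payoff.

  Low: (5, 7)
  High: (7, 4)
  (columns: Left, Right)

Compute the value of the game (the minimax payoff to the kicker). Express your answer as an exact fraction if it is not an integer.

29/5

Row minima: Low → 5, High → 4; maximin = 5.
Column maxima: Left → 7, Right → 7; minimax = 7.
5 ≠ 7, so there is no saddle point; optimal play is mixed.
Let the kicker play Low with probability p. Expected payoff against Left: 5p + 7(1−p) = −2p + 7; against Right: 7p + 4(1−p) = 3p + 4.
Setting these equal: −2p + 7 = 3p + 4 ⇒ −5p = -3 ⇒ p = 3/5, and the value is (-2)·(3/5) + 7 = 29/5.
For the keeper: with q = P(Left), equating Low's and High's payoffs gives −2q + 7 = 3q + 4 ⇒ q = 3/5.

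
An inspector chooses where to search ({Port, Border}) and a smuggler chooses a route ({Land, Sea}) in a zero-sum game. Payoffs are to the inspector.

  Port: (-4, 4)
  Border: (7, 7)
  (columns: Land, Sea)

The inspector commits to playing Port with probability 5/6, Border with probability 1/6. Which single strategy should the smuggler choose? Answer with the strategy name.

If the smuggler plays Land, the inspector's expected payoff is (5/6)·(-4) + (1/6)·7 = -13/6.
If the smuggler plays Sea, the inspector's expected payoff is (5/6)·4 + (1/6)·7 = 9/2.
The smuggler minimizes the inspector's payoff; the smallest is -13/6, so the best response is Land.

Land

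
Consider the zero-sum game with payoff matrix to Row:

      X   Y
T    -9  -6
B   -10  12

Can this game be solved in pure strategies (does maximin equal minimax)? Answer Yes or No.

Yes

Row minima: T → -9, B → -10; maximin = -9.
Column maxima: X → -9, Y → 12; minimax = -9.
maximin = minimax = -9, so a saddle point exists.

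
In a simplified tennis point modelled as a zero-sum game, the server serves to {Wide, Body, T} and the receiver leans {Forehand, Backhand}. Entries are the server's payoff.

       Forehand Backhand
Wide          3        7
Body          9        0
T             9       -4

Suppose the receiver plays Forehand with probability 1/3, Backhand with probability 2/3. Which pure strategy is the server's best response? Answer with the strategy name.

Expected payoff of Wide: (1/3)·3 + (2/3)·7 = 17/3.
Expected payoff of Body: (1/3)·9 + (2/3)·0 = 3.
Expected payoff of T: (1/3)·9 + (2/3)·(-4) = 1/3.
The largest is 17/3, so the server's best response is Wide.

Wide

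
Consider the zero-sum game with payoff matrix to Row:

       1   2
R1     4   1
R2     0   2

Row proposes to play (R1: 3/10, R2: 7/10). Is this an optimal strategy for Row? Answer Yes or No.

No

Against 1 this mix gives (3/10)·4 + (7/10)·0 = 6/5.
Against 2 this mix gives (3/10)·1 + (7/10)·2 = 17/10.
Column will play 1, holding Row to 6/5. Shifting weight toward the row that does better against 1 would raise this floor (the equalizing mix achieves 8/5 against both 1 and 2), so the proposed strategy is not optimal.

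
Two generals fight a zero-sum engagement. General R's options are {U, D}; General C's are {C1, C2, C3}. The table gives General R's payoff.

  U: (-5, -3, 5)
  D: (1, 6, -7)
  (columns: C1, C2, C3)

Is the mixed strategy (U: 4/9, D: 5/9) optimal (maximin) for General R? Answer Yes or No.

Yes

Against C1 this mix gives (4/9)·(-5) + (5/9)·1 = -5/3.
Against C2 this mix gives (4/9)·(-3) + (5/9)·6 = 2.
Against C3 this mix gives (4/9)·5 + (5/9)·(-7) = -5/3.
All of General C's active replies (C1, C3) yield -5/3, and no column does worse for General R. The mix makes General C indifferent and guarantees -5/3, so it is optimal.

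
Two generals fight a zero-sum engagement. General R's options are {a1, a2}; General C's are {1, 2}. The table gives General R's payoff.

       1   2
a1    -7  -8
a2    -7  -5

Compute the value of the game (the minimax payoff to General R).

Row minima: a1 → -8, a2 → -7; maximin = -7.
Column maxima: 1 → -7, 2 → -5; minimax = -7.
Since maximin = minimax = -7, there is a saddle point and the value is -7.

-7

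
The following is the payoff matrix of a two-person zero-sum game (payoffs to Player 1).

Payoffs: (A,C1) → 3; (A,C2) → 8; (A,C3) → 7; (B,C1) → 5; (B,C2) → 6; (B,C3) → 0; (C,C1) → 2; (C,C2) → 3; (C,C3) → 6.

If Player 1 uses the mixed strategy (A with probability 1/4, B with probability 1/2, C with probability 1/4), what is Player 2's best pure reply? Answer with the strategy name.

If Player 2 plays C1, Player 1's expected payoff is (1/4)·3 + (1/2)·5 + (1/4)·2 = 15/4.
If Player 2 plays C2, Player 1's expected payoff is (1/4)·8 + (1/2)·6 + (1/4)·3 = 23/4.
If Player 2 plays C3, Player 1's expected payoff is (1/4)·7 + (1/2)·0 + (1/4)·6 = 13/4.
Player 2 minimizes Player 1's payoff; the smallest is 13/4, so the best response is C3.

C3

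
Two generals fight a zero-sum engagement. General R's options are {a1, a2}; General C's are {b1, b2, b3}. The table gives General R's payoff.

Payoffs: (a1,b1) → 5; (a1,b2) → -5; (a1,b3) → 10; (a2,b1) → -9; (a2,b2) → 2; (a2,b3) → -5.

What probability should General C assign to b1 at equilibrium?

1/3

Row minima: a1 → -5, a2 → -9; maximin = -5.
Column maxima: b1 → 5, b2 → 2, b3 → 10; minimax = 2.
-5 ≠ 2, so there is no saddle point; optimal play is mixed.
b3 is strictly dominated by b1 (it gives General R strictly more in every row), so General C never plays it.
On the remaining 2×2 (a1, a2 vs b1, b2):
Let General R play a1 with probability p. Expected payoff against b1: 5p + (-9)(1−p) = 14p − 9; against b2: (-5)p + 2(1−p) = −7p + 2.
Setting these equal: 14p − 9 = −7p + 2 ⇒ 21p = 11 ⇒ p = 11/21, and the value is (14)·(11/21) − 9 = -5/3.
For General C: with q = P(b1), equating a1's and a2's payoffs gives 10q − 5 = −11q + 2 ⇒ q = 1/3.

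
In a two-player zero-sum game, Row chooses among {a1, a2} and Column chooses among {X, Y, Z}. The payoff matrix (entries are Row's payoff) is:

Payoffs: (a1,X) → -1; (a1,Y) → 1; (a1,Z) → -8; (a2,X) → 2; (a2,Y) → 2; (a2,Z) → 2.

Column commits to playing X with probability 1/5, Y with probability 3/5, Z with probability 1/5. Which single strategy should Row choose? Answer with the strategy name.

Expected payoff of a1: (1/5)·(-1) + (3/5)·1 + (1/5)·(-8) = -6/5.
Expected payoff of a2: (1/5)·2 + (3/5)·2 + (1/5)·2 = 2.
The largest is 2, so Row's best response is a2.

a2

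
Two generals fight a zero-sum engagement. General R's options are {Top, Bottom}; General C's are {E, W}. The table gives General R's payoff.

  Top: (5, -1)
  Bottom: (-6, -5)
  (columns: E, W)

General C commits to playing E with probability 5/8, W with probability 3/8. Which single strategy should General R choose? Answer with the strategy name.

Top

Expected payoff of Top: (5/8)·5 + (3/8)·(-1) = 11/4.
Expected payoff of Bottom: (5/8)·(-6) + (3/8)·(-5) = -45/8.
The largest is 11/4, so General R's best response is Top.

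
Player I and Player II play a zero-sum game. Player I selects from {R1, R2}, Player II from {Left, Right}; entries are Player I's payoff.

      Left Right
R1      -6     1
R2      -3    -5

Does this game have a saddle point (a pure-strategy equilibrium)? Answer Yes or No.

No

Row minima: R1 → -6, R2 → -5; maximin = -5.
Column maxima: Left → -3, Right → 1; minimax = -3.
-5 ≠ -3, so no pure-strategy equilibrium exists.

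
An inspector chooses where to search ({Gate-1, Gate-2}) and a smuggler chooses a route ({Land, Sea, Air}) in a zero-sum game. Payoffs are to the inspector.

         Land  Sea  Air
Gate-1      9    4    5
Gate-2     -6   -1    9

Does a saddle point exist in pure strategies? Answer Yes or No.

Row minima: Gate-1 → 4, Gate-2 → -6; maximin = 4.
Column maxima: Land → 9, Sea → 4, Air → 9; minimax = 4.
maximin = minimax = 4, so a saddle point exists.

Yes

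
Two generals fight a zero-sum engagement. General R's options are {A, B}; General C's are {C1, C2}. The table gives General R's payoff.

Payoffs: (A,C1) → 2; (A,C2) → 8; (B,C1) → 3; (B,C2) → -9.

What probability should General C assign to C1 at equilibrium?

17/18

Row minima: A → 2, B → -9; maximin = 2.
Column maxima: C1 → 3, C2 → 8; minimax = 3.
2 ≠ 3, so there is no saddle point; optimal play is mixed.
Let General R play A with probability p. Expected payoff against C1: 2p + 3(1−p) = −p + 3; against C2: 8p + (-9)(1−p) = 17p − 9.
Setting these equal: −p + 3 = 17p − 9 ⇒ −18p = -12 ⇒ p = 2/3, and the value is (-1)·(2/3) + 3 = 7/3.
For General C: with q = P(C1), equating A's and B's payoffs gives −6q + 8 = 12q − 9 ⇒ q = 17/18.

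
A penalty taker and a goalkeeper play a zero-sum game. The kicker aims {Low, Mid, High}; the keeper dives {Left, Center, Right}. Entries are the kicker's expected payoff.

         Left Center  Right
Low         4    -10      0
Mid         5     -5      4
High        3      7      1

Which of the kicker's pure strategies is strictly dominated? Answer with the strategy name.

Mid gives a strictly higher payoff than Low against every column: 5 > 4, -5 > -10, 4 > 0.
So Low is strictly dominated and the kicker never plays it.

Low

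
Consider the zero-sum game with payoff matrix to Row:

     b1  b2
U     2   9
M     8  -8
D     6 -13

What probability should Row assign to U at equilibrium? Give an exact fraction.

16/23

Row minima: U → 2, M → -8, D → -13; maximin = 2.
Column maxima: b1 → 8, b2 → 9; minimax = 8.
2 ≠ 8, so there is no saddle point; optimal play is mixed.
D is strictly dominated by M, so Row never plays it.
On the remaining 2×2 (U, M vs b1, b2):
Let Row play U with probability p. Expected payoff against b1: 2p + 8(1−p) = −6p + 8; against b2: 9p + (-8)(1−p) = 17p − 8.
Setting these equal: −6p + 8 = 17p − 8 ⇒ −23p = -16 ⇒ p = 16/23, and the value is (-6)·(16/23) + 8 = 88/23.
For Column: with q = P(b1), equating U's and M's payoffs gives −7q + 9 = 16q − 8 ⇒ q = 17/23.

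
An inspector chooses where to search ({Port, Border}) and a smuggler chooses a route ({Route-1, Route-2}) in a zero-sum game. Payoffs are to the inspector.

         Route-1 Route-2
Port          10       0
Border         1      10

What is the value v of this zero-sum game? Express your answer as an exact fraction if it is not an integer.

Row minima: Port → 0, Border → 1; maximin = 1.
Column maxima: Route-1 → 10, Route-2 → 10; minimax = 10.
1 ≠ 10, so there is no saddle point; optimal play is mixed.
Let the inspector play Port with probability p. Expected payoff against Route-1: 10p + 1(1−p) = 9p + 1; against Route-2: 0p + 10(1−p) = −10p + 10.
Setting these equal: 9p + 1 = −10p + 10 ⇒ 19p = 9 ⇒ p = 9/19, and the value is (9)·(9/19) + 1 = 100/19.
For the smuggler: with q = P(Route-1), equating Port's and Border's payoffs gives 10q = −9q + 10 ⇒ q = 10/19.

100/19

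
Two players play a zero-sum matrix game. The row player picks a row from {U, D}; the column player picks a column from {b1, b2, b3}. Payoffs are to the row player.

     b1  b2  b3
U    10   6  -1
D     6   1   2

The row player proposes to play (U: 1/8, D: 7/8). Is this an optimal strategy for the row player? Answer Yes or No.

Against b1 this mix gives (1/8)·10 + (7/8)·6 = 13/2.
Against b2 this mix gives (1/8)·6 + (7/8)·1 = 13/8.
Against b3 this mix gives (1/8)·(-1) + (7/8)·2 = 13/8.
All of the column player's active replies (b2, b3) yield 13/8, and no column does worse for the row player. The mix makes the column player indifferent and guarantees 13/8, so it is optimal.

Yes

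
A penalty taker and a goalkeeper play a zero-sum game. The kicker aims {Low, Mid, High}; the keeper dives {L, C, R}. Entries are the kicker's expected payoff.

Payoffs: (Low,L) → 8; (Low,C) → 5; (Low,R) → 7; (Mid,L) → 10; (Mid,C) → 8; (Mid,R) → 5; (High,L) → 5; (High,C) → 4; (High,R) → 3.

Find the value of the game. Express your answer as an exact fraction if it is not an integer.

31/5

Row minima: Low → 5, Mid → 5, High → 3; maximin = 5.
Column maxima: L → 10, C → 8, R → 7; minimax = 7.
5 ≠ 7, so there is no saddle point; optimal play is mixed.
High is strictly dominated by Low, so the kicker never plays it.
L is strictly dominated by C (it gives the kicker strictly more in every row), so the keeper never plays it.
On the remaining 2×2 (Low, Mid vs C, R):
Let the kicker play Low with probability p. Expected payoff against C: 5p + 8(1−p) = −3p + 8; against R: 7p + 5(1−p) = 2p + 5.
Setting these equal: −3p + 8 = 2p + 5 ⇒ −5p = -3 ⇒ p = 3/5, and the value is (-3)·(3/5) + 8 = 31/5.
For the keeper: with q = P(C), equating Low's and Mid's payoffs gives −2q + 7 = 3q + 5 ⇒ q = 2/5.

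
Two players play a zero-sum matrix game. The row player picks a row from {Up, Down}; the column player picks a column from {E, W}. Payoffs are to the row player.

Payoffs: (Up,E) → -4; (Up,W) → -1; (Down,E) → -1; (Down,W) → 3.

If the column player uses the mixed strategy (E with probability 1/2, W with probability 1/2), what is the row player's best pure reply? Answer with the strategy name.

Down

Expected payoff of Up: (1/2)·(-4) + (1/2)·(-1) = -5/2.
Expected payoff of Down: (1/2)·(-1) + (1/2)·3 = 1.
The largest is 1, so the row player's best response is Down.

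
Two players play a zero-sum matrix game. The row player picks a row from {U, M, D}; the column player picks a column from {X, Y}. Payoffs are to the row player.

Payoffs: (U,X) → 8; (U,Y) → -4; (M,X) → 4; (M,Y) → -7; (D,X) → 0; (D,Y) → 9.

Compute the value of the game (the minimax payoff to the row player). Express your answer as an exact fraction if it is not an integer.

24/7

Row minima: U → -4, M → -7, D → 0; maximin = 0.
Column maxima: X → 8, Y → 9; minimax = 8.
0 ≠ 8, so there is no saddle point; optimal play is mixed.
M is strictly dominated by U, so the row player never plays it.
On the remaining 2×2 (U, D vs X, Y):
Let the row player play U with probability p. Expected payoff against X: 8p + 0(1−p) = 8p; against Y: (-4)p + 9(1−p) = −13p + 9.
Setting these equal: 8p = −13p + 9 ⇒ 21p = 9 ⇒ p = 3/7, and the value is (8)·(3/7) = 24/7.
For the column player: with q = P(X), equating U's and D's payoffs gives 12q − 4 = −9q + 9 ⇒ q = 13/21.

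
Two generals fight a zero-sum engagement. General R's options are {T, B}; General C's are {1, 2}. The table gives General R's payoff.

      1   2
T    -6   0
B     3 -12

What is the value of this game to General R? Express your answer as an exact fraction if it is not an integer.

Row minima: T → -6, B → -12; maximin = -6.
Column maxima: 1 → 3, 2 → 0; minimax = 0.
-6 ≠ 0, so there is no saddle point; optimal play is mixed.
Let General R play T with probability p. Expected payoff against 1: (-6)p + 3(1−p) = −9p + 3; against 2: 0p + (-12)(1−p) = 12p − 12.
Setting these equal: −9p + 3 = 12p − 12 ⇒ −21p = -15 ⇒ p = 5/7, and the value is (-9)·(5/7) + 3 = -24/7.
For General C: with q = P(1), equating T's and B's payoffs gives −6q = 15q − 12 ⇒ q = 4/7.

-24/7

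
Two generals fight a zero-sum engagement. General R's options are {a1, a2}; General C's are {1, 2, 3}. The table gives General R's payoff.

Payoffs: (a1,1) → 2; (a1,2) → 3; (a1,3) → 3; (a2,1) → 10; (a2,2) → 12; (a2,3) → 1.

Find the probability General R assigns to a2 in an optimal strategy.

1/10

Row minima: a1 → 2, a2 → 1; maximin = 2.
Column maxima: 1 → 10, 2 → 12, 3 → 3; minimax = 3.
2 ≠ 3, so there is no saddle point; optimal play is mixed.
2 is strictly dominated by 1 (it gives General R strictly more in every row), so General C never plays it.
On the remaining 2×2 (a1, a2 vs 1, 3):
Let General R play a1 with probability p. Expected payoff against 1: 2p + 10(1−p) = −8p + 10; against 3: 3p + 1(1−p) = 2p + 1.
Setting these equal: −8p + 10 = 2p + 1 ⇒ −10p = -9 ⇒ p = 9/10, and the value is (-8)·(9/10) + 10 = 14/5.
For General C: with q = P(1), equating a1's and a2's payoffs gives −q + 3 = 9q + 1 ⇒ q = 1/5.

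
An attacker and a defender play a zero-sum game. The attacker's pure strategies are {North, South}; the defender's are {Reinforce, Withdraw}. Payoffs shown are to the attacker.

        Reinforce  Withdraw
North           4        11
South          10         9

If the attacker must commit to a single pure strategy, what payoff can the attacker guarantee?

9

Row minima: North → 4, South → 9.
The best of these is 9.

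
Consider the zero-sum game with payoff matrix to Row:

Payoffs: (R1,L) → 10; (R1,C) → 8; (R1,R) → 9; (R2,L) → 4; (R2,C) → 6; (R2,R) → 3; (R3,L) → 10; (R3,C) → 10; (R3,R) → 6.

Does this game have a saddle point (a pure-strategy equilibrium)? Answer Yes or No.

No

Row minima: R1 → 8, R2 → 3, R3 → 6; maximin = 8.
Column maxima: L → 10, C → 10, R → 9; minimax = 9.
8 ≠ 9, so no pure-strategy equilibrium exists.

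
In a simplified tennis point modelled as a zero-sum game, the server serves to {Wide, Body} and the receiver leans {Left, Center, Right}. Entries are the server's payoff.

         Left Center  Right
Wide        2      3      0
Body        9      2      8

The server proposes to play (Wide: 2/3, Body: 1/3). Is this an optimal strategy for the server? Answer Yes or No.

Yes

Against Left this mix gives (2/3)·2 + (1/3)·9 = 13/3.
Against Center this mix gives (2/3)·3 + (1/3)·2 = 8/3.
Against Right this mix gives (2/3)·0 + (1/3)·8 = 8/3.
All of the receiver's active replies (Center, Right) yield 8/3, and no column does worse for the server. The mix makes the receiver indifferent and guarantees 8/3, so it is optimal.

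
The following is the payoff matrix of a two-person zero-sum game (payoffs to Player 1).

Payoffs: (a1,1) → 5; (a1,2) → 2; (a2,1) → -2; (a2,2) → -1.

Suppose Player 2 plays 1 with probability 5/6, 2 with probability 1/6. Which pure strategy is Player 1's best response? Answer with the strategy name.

a1

Expected payoff of a1: (5/6)·5 + (1/6)·2 = 9/2.
Expected payoff of a2: (5/6)·(-2) + (1/6)·(-1) = -11/6.
The largest is 9/2, so Player 1's best response is a1.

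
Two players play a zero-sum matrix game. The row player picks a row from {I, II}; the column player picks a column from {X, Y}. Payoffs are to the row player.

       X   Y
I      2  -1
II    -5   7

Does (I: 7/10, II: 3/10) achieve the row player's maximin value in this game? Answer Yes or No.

No

Against X this mix gives (7/10)·2 + (3/10)·(-5) = -1/10.
Against Y this mix gives (7/10)·(-1) + (3/10)·7 = 7/5.
The column player will play X, holding the row player to -1/10. Shifting weight toward the row that does better against X would raise this floor (the equalizing mix achieves 3/5 against both X and Y), so the proposed strategy is not optimal.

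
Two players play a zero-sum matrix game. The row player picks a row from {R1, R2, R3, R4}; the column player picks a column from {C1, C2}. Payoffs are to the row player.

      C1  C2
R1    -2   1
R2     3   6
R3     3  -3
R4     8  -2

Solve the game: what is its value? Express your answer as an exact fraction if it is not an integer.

54/13

Row minima: R1 → -2, R2 → 3, R3 → -3, R4 → -2; maximin = 3.
Column maxima: C1 → 8, C2 → 6; minimax = 6.
3 ≠ 6, so there is no saddle point; optimal play is mixed.
R1 is strictly dominated by R2, so the row player never plays it.
R3 is strictly dominated by R4, so the row player never plays it.
On the remaining 2×2 (R2, R4 vs C1, C2):
Let the row player play R2 with probability p. Expected payoff against C1: 3p + 8(1−p) = −5p + 8; against C2: 6p + (-2)(1−p) = 8p − 2.
Setting these equal: −5p + 8 = 8p − 2 ⇒ −13p = -10 ⇒ p = 10/13, and the value is (-5)·(10/13) + 8 = 54/13.
For the column player: with q = P(C1), equating R2's and R4's payoffs gives −3q + 6 = 10q − 2 ⇒ q = 8/13.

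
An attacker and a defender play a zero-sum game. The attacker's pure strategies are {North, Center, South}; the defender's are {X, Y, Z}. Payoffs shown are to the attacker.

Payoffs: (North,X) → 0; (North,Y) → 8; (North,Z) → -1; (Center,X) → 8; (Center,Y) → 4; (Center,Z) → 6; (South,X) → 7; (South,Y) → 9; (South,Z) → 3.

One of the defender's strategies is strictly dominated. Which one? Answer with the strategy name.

Z holds the attacker's payoff strictly below X in every row: -1 < 0, 6 < 8, 3 < 7.
So X is strictly dominated for the defender.

X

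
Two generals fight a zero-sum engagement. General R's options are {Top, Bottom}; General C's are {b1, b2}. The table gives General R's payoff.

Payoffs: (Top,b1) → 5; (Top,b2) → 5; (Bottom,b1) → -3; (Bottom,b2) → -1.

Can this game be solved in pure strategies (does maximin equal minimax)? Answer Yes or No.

Yes

Row minima: Top → 5, Bottom → -3; maximin = 5.
Column maxima: b1 → 5, b2 → 5; minimax = 5.
maximin = minimax = 5, so a saddle point exists.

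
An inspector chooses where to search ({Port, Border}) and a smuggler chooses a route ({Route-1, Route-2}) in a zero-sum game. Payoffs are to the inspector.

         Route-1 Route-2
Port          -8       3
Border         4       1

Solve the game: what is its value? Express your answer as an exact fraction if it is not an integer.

Row minima: Port → -8, Border → 1; maximin = 1.
Column maxima: Route-1 → 4, Route-2 → 3; minimax = 3.
1 ≠ 3, so there is no saddle point; optimal play is mixed.
Let the inspector play Port with probability p. Expected payoff against Route-1: (-8)p + 4(1−p) = −12p + 4; against Route-2: 3p + 1(1−p) = 2p + 1.
Setting these equal: −12p + 4 = 2p + 1 ⇒ −14p = -3 ⇒ p = 3/14, and the value is (-12)·(3/14) + 4 = 10/7.
For the smuggler: with q = P(Route-1), equating Port's and Border's payoffs gives −11q + 3 = 3q + 1 ⇒ q = 1/7.

10/7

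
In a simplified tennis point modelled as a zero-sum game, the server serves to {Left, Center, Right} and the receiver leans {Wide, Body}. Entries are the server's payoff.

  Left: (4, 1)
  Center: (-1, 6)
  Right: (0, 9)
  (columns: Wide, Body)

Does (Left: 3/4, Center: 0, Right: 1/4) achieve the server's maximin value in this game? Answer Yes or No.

Against Wide this mix gives (3/4)·4 + (1/4)·0 = 3.
Against Body this mix gives (3/4)·1 + (1/4)·9 = 3.
All of the receiver's active replies (Wide, Body) yield 3, and no column does worse for the server. The mix makes the receiver indifferent and guarantees 3, so it is optimal.

Yes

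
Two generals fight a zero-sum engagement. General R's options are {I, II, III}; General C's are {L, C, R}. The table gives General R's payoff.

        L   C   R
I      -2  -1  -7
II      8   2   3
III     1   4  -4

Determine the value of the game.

20/9

Row minima: I → -7, II → 2, III → -4; maximin = 2.
Column maxima: L → 8, C → 4, R → 3; minimax = 3.
2 ≠ 3, so there is no saddle point; optimal play is mixed.
I is strictly dominated by II, so General R never plays it.
L is strictly dominated by R (it gives General R strictly more in every row), so General C never plays it.
On the remaining 2×2 (II, III vs C, R):
Let General R play II with probability p. Expected payoff against C: 2p + 4(1−p) = −2p + 4; against R: 3p + (-4)(1−p) = 7p − 4.
Setting these equal: −2p + 4 = 7p − 4 ⇒ −9p = -8 ⇒ p = 8/9, and the value is (-2)·(8/9) + 4 = 20/9.
For General C: with q = P(C), equating II's and III's payoffs gives −q + 3 = 8q − 4 ⇒ q = 7/9.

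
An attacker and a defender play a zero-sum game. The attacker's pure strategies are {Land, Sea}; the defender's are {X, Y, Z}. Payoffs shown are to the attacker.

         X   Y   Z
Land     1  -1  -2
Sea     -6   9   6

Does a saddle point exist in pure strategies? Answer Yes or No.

Row minima: Land → -2, Sea → -6; maximin = -2.
Column maxima: X → 1, Y → 9, Z → 6; minimax = 1.
-2 ≠ 1, so no pure-strategy equilibrium exists.

No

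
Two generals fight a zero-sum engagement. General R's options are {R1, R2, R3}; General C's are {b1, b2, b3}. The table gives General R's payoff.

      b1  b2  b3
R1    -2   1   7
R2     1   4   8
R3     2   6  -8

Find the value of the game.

Row minima: R1 → -2, R2 → 1, R3 → -8; maximin = 1.
Column maxima: b1 → 2, b2 → 6, b3 → 8; minimax = 2.
1 ≠ 2, so there is no saddle point; optimal play is mixed.
R1 is strictly dominated by R2, so General R never plays it.
b2 is strictly dominated by b1 (it gives General R strictly more in every row), so General C never plays it.
On the remaining 2×2 (R2, R3 vs b1, b3):
Let General R play R2 with probability p. Expected payoff against b1: 1p + 2(1−p) = −p + 2; against b3: 8p + (-8)(1−p) = 16p − 8.
Setting these equal: −p + 2 = 16p − 8 ⇒ −17p = -10 ⇒ p = 10/17, and the value is (-1)·(10/17) + 2 = 24/17.
For General C: with q = P(b1), equating R2's and R3's payoffs gives −7q + 8 = 10q − 8 ⇒ q = 16/17.

24/17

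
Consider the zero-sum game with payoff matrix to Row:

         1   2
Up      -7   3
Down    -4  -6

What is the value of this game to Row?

-9/2

Row minima: Up → -7, Down → -6; maximin = -6.
Column maxima: 1 → -4, 2 → 3; minimax = -4.
-6 ≠ -4, so there is no saddle point; optimal play is mixed.
Let Row play Up with probability p. Expected payoff against 1: (-7)p + (-4)(1−p) = −3p − 4; against 2: 3p + (-6)(1−p) = 9p − 6.
Setting these equal: −3p − 4 = 9p − 6 ⇒ −12p = -2 ⇒ p = 1/6, and the value is (-3)·(1/6) − 4 = -9/2.
For Column: with q = P(1), equating Up's and Down's payoffs gives −10q + 3 = 2q − 6 ⇒ q = 3/4.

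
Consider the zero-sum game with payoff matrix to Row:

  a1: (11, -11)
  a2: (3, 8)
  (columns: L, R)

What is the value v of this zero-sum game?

Row minima: a1 → -11, a2 → 3; maximin = 3.
Column maxima: L → 11, R → 8; minimax = 8.
3 ≠ 8, so there is no saddle point; optimal play is mixed.
Let Row play a1 with probability p. Expected payoff against L: 11p + 3(1−p) = 8p + 3; against R: (-11)p + 8(1−p) = −19p + 8.
Setting these equal: 8p + 3 = −19p + 8 ⇒ 27p = 5 ⇒ p = 5/27, and the value is (8)·(5/27) + 3 = 121/27.
For Column: with q = P(L), equating a1's and a2's payoffs gives 22q − 11 = −5q + 8 ⇒ q = 19/27.

121/27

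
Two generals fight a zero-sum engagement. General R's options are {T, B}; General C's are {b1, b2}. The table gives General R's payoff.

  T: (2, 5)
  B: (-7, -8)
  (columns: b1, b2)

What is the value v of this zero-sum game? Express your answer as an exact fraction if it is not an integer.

2

Row minima: T → 2, B → -8; maximin = 2.
Column maxima: b1 → 2, b2 → 5; minimax = 2.
Since maximin = minimax = 2, there is a saddle point and the value is 2.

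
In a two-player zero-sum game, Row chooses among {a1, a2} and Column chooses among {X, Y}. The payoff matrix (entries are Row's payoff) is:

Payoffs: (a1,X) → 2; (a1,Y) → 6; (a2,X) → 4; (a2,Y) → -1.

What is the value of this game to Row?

26/9

Row minima: a1 → 2, a2 → -1; maximin = 2.
Column maxima: X → 4, Y → 6; minimax = 4.
2 ≠ 4, so there is no saddle point; optimal play is mixed.
Let Row play a1 with probability p. Expected payoff against X: 2p + 4(1−p) = −2p + 4; against Y: 6p + (-1)(1−p) = 7p − 1.
Setting these equal: −2p + 4 = 7p − 1 ⇒ −9p = -5 ⇒ p = 5/9, and the value is (-2)·(5/9) + 4 = 26/9.
For Column: with q = P(X), equating a1's and a2's payoffs gives −4q + 6 = 5q − 1 ⇒ q = 7/9.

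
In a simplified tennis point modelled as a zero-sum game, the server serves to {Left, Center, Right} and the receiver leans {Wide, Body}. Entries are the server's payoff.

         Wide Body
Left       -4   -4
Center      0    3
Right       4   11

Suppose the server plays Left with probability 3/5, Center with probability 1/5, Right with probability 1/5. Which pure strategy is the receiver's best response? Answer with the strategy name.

If the receiver plays Wide, the server's expected payoff is (3/5)·(-4) + (1/5)·0 + (1/5)·4 = -8/5.
If the receiver plays Body, the server's expected payoff is (3/5)·(-4) + (1/5)·3 + (1/5)·11 = 2/5.
The receiver minimizes the server's payoff; the smallest is -8/5, so the best response is Wide.

Wide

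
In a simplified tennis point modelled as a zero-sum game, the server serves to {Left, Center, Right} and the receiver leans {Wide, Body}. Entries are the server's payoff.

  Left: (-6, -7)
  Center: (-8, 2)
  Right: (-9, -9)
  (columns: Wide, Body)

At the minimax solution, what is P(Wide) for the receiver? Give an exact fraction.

9/11

Row minima: Left → -7, Center → -8, Right → -9; maximin = -7.
Column maxima: Wide → -6, Body → 2; minimax = -6.
-7 ≠ -6, so there is no saddle point; optimal play is mixed.
Right is strictly dominated by Left, so the server never plays it.
On the remaining 2×2 (Left, Center vs Wide, Body):
Let the server play Left with probability p. Expected payoff against Wide: (-6)p + (-8)(1−p) = 2p − 8; against Body: (-7)p + 2(1−p) = −9p + 2.
Setting these equal: 2p − 8 = −9p + 2 ⇒ 11p = 10 ⇒ p = 10/11, and the value is (2)·(10/11) − 8 = -68/11.
For the receiver: with q = P(Wide), equating Left's and Center's payoffs gives q − 7 = −10q + 2 ⇒ q = 9/11.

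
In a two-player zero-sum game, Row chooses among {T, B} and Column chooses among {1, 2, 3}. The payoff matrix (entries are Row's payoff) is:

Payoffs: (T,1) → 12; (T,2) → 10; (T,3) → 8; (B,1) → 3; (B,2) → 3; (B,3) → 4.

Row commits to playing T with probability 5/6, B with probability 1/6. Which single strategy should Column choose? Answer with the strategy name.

3

If Column plays 1, Row's expected payoff is (5/6)·12 + (1/6)·3 = 21/2.
If Column plays 2, Row's expected payoff is (5/6)·10 + (1/6)·3 = 53/6.
If Column plays 3, Row's expected payoff is (5/6)·8 + (1/6)·4 = 22/3.
Column minimizes Row's payoff; the smallest is 22/3, so the best response is 3.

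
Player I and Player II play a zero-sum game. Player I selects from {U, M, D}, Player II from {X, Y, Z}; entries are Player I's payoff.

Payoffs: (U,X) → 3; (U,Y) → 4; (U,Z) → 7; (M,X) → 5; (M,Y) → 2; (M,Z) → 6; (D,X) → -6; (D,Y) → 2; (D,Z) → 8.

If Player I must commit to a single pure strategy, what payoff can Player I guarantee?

3

Row minima: U → 3, M → 2, D → -6.
The best of these is 3.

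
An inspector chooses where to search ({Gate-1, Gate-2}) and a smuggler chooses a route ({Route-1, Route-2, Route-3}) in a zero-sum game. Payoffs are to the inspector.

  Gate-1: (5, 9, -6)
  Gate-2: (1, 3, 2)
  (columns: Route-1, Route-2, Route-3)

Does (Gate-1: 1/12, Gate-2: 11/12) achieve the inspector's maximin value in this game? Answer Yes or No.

Against Route-1 this mix gives (1/12)·5 + (11/12)·1 = 4/3.
Against Route-2 this mix gives (1/12)·9 + (11/12)·3 = 7/2.
Against Route-3 this mix gives (1/12)·(-6) + (11/12)·2 = 4/3.
All of the smuggler's active replies (Route-1, Route-3) yield 4/3, and no column does worse for the inspector. The mix makes the smuggler indifferent and guarantees 4/3, so it is optimal.

Yes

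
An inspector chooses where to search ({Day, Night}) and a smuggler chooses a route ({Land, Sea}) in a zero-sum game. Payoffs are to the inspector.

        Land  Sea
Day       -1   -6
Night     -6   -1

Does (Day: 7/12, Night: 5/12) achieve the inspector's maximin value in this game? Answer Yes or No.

No

Against Land this mix gives (7/12)·(-1) + (5/12)·(-6) = -37/12.
Against Sea this mix gives (7/12)·(-6) + (5/12)·(-1) = -47/12.
The smuggler will play Sea, holding the inspector to -47/12. Shifting weight toward the row that does better against Sea would raise this floor (the equalizing mix achieves -7/2 against both Sea and Land), so the proposed strategy is not optimal.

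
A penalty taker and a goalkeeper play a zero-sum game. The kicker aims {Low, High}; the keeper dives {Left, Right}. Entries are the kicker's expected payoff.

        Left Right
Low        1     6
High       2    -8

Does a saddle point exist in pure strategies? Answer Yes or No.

Row minima: Low → 1, High → -8; maximin = 1.
Column maxima: Left → 2, Right → 6; minimax = 2.
1 ≠ 2, so no pure-strategy equilibrium exists.

No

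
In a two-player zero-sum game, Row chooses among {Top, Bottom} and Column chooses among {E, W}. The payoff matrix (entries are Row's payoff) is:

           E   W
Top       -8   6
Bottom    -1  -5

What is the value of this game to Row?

-23/9

Row minima: Top → -8, Bottom → -5; maximin = -5.
Column maxima: E → -1, W → 6; minimax = -1.
-5 ≠ -1, so there is no saddle point; optimal play is mixed.
Let Row play Top with probability p. Expected payoff against E: (-8)p + (-1)(1−p) = −7p − 1; against W: 6p + (-5)(1−p) = 11p − 5.
Setting these equal: −7p − 1 = 11p − 5 ⇒ −18p = -4 ⇒ p = 2/9, and the value is (-7)·(2/9) − 1 = -23/9.
For Column: with q = P(E), equating Top's and Bottom's payoffs gives −14q + 6 = 4q − 5 ⇒ q = 11/18.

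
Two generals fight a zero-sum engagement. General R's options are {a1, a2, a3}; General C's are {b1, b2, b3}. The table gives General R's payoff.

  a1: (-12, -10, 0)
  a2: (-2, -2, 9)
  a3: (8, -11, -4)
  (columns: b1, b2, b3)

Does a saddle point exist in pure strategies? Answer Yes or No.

Yes

Row minima: a1 → -12, a2 → -2, a3 → -11; maximin = -2.
Column maxima: b1 → 8, b2 → -2, b3 → 9; minimax = -2.
maximin = minimax = -2, so a saddle point exists.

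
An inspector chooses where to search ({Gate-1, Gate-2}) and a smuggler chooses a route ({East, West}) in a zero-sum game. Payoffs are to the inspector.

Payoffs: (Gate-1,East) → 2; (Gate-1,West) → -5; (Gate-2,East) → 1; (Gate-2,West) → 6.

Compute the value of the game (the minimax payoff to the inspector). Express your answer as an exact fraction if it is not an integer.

Row minima: Gate-1 → -5, Gate-2 → 1; maximin = 1.
Column maxima: East → 2, West → 6; minimax = 2.
1 ≠ 2, so there is no saddle point; optimal play is mixed.
Let the inspector play Gate-1 with probability p. Expected payoff against East: 2p + 1(1−p) = p + 1; against West: (-5)p + 6(1−p) = −11p + 6.
Setting these equal: p + 1 = −11p + 6 ⇒ 12p = 5 ⇒ p = 5/12, and the value is (1)·(5/12) + 1 = 17/12.
For the smuggler: with q = P(East), equating Gate-1's and Gate-2's payoffs gives 7q − 5 = −5q + 6 ⇒ q = 11/12.

17/12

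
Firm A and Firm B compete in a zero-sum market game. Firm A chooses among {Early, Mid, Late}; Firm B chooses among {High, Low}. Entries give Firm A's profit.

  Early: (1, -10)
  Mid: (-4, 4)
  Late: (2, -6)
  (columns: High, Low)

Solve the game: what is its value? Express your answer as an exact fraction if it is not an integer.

-1

Row minima: Early → -10, Mid → -4, Late → -6; maximin = -4.
Column maxima: High → 2, Low → 4; minimax = 2.
-4 ≠ 2, so there is no saddle point; optimal play is mixed.
Early is strictly dominated by Late, so Firm A never plays it.
On the remaining 2×2 (Mid, Late vs High, Low):
Let Firm A play Mid with probability p. Expected payoff against High: (-4)p + 2(1−p) = −6p + 2; against Low: 4p + (-6)(1−p) = 10p − 6.
Setting these equal: −6p + 2 = 10p − 6 ⇒ −16p = -8 ⇒ p = 1/2, and the value is (-6)·(1/2) + 2 = -1.
For Firm B: with q = P(High), equating Mid's and Late's payoffs gives −8q + 4 = 8q − 6 ⇒ q = 5/8.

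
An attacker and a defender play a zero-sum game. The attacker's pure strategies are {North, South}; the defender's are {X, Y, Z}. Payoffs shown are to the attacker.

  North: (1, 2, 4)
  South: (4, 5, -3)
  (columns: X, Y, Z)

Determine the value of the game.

Row minima: North → 1, South → -3; maximin = 1.
Column maxima: X → 4, Y → 5, Z → 4; minimax = 4.
1 ≠ 4, so there is no saddle point; optimal play is mixed.
Y is strictly dominated by X (it gives the attacker strictly more in every row), so the defender never plays it.
On the remaining 2×2 (North, South vs X, Z):
Let the attacker play North with probability p. Expected payoff against X: 1p + 4(1−p) = −3p + 4; against Z: 4p + (-3)(1−p) = 7p − 3.
Setting these equal: −3p + 4 = 7p − 3 ⇒ −10p = -7 ⇒ p = 7/10, and the value is (-3)·(7/10) + 4 = 19/10.
For the defender: with q = P(X), equating North's and South's payoffs gives −3q + 4 = 7q − 3 ⇒ q = 7/10.

19/10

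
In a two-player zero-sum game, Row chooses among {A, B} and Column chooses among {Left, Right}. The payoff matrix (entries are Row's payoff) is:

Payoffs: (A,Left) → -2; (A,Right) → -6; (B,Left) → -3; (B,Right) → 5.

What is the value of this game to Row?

-7/3

Row minima: A → -6, B → -3; maximin = -3.
Column maxima: Left → -2, Right → 5; minimax = -2.
-3 ≠ -2, so there is no saddle point; optimal play is mixed.
Let Row play A with probability p. Expected payoff against Left: (-2)p + (-3)(1−p) = p − 3; against Right: (-6)p + 5(1−p) = −11p + 5.
Setting these equal: p − 3 = −11p + 5 ⇒ 12p = 8 ⇒ p = 2/3, and the value is (1)·(2/3) − 3 = -7/3.
For Column: with q = P(Left), equating A's and B's payoffs gives 4q − 6 = −8q + 5 ⇒ q = 11/12.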